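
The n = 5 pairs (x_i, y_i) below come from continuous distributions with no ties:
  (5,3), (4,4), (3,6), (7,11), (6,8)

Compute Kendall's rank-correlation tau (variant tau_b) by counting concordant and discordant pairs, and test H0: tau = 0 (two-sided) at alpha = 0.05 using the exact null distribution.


Step 1: Enumerate the 10 unordered pairs (i,j) with i<j and classify each by sign(x_j-x_i) * sign(y_j-y_i).
  (1,2):dx=-1,dy=+1->D; (1,3):dx=-2,dy=+3->D; (1,4):dx=+2,dy=+8->C; (1,5):dx=+1,dy=+5->C
  (2,3):dx=-1,dy=+2->D; (2,4):dx=+3,dy=+7->C; (2,5):dx=+2,dy=+4->C; (3,4):dx=+4,dy=+5->C
  (3,5):dx=+3,dy=+2->C; (4,5):dx=-1,dy=-3->C
Step 2: C = 7, D = 3, total pairs = 10.
Step 3: tau = (C - D)/(n(n-1)/2) = (7 - 3)/10 = 0.400000.
Step 4: Exact two-sided p-value (enumerate n! = 120 permutations of y under H0): p = 0.483333.
Step 5: alpha = 0.05. fail to reject H0.

tau_b = 0.4000 (C=7, D=3), p = 0.483333, fail to reject H0.


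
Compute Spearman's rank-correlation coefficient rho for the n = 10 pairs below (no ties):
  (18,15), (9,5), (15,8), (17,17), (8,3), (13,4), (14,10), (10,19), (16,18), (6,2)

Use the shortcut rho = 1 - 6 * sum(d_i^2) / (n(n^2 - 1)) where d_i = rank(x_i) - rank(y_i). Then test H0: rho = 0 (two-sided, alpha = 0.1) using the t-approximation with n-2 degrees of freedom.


Step 1: Rank x and y separately (midranks; no ties here).
rank(x): 18->10, 9->3, 15->7, 17->9, 8->2, 13->5, 14->6, 10->4, 16->8, 6->1
rank(y): 15->7, 5->4, 8->5, 17->8, 3->2, 4->3, 10->6, 19->10, 18->9, 2->1
Step 2: d_i = R_x(i) - R_y(i); compute d_i^2.
  (10-7)^2=9, (3-4)^2=1, (7-5)^2=4, (9-8)^2=1, (2-2)^2=0, (5-3)^2=4, (6-6)^2=0, (4-10)^2=36, (8-9)^2=1, (1-1)^2=0
sum(d^2) = 56.
Step 3: rho = 1 - 6*56 / (10*(10^2 - 1)) = 1 - 336/990 = 0.660606.
Step 4: Under H0, t = rho * sqrt((n-2)/(1-rho^2)) = 2.4889 ~ t(8).
Step 5: Two-sided p-value from the t-distribution with 8 df = 0.037588.
Step 6: alpha = 0.1. reject H0.

rho = 0.6606, p = 0.037588, reject H0 at alpha = 0.1.


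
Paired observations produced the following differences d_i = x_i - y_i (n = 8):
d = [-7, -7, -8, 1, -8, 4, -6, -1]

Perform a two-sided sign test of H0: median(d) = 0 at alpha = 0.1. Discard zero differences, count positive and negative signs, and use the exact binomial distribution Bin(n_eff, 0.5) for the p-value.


Step 1: Discard zero differences. Original n = 8; n_eff = number of nonzero differences = 8.
Nonzero differences (with sign): -7, -7, -8, +1, -8, +4, -6, -1
Step 2: Count signs: positive = 2, negative = 6.
Step 3: Under H0: P(positive) = 0.5, so the number of positives S ~ Bin(8, 0.5).
Step 4: Two-sided exact p-value = sum of Bin(8,0.5) probabilities at or below the observed probability = 0.289062.
Step 5: alpha = 0.1. fail to reject H0.

n_eff = 8, pos = 2, neg = 6, p = 0.289062, fail to reject H0.


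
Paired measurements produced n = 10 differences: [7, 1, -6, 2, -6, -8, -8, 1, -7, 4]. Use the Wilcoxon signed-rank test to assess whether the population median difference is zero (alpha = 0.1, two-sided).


Step 1: Drop any zero differences (none here) and take |d_i|.
|d| = [7, 1, 6, 2, 6, 8, 8, 1, 7, 4]
Step 2: Midrank |d_i| (ties get averaged ranks).
ranks: |7|->7.5, |1|->1.5, |6|->5.5, |2|->3, |6|->5.5, |8|->9.5, |8|->9.5, |1|->1.5, |7|->7.5, |4|->4
Step 3: Attach original signs; sum ranks with positive sign and with negative sign.
W+ = 7.5 + 1.5 + 3 + 1.5 + 4 = 17.5
W- = 5.5 + 5.5 + 9.5 + 9.5 + 7.5 = 37.5
(Check: W+ + W- = 55 should equal n(n+1)/2 = 55.)
Step 4: Test statistic W = min(W+, W-) = 17.5.
Step 5: Ties in |d|, so use the tie-corrected normal approximation.
        E[W] = n(n+1)/4 = 10*11/4 = 27.5.
        Tie groups: |d|=1 (t=2), |d|=6 (t=2), |d|=7 (t=2), |d|=8 (t=2); sum(t^3 - t) = 24.
        Var[W] = n(n+1)(2n+1)/24 - sum(t^3-t)/48 = 2310/24 - 24/48 = 95.75.
        z = (W - E[W]) / sqrt(Var[W]) = (17.5 - 27.5) / 9.7852 = -1.0220.
        Two-sided p = 2*Phi(z) = 0.306803.
Step 6: alpha = 0.1. fail to reject H0.

W+ = 17.5, W- = 37.5, W = min = 17.5, p = 0.306803, fail to reject H0.


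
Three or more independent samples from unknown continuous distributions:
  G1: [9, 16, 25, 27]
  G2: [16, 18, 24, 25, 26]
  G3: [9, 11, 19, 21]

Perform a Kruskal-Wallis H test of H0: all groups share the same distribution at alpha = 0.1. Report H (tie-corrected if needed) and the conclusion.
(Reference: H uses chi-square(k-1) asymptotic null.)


Step 1: Combine all N = 13 observations and assign midranks.
sorted (value, group, rank): (9,G1,1.5), (9,G3,1.5), (11,G3,3), (16,G1,4.5), (16,G2,4.5), (18,G2,6), (19,G3,7), (21,G3,8), (24,G2,9), (25,G1,10.5), (25,G2,10.5), (26,G2,12), (27,G1,13)
Step 2: Sum ranks within each group.
R_1 = 29.5 (n_1 = 4)
R_2 = 42 (n_2 = 5)
R_3 = 19.5 (n_3 = 4)
Step 3: H = 12/(N(N+1)) * sum(R_i^2/n_i) - 3(N+1)
     = 12/(13*14) * (29.5^2/4 + 42^2/5 + 19.5^2/4) - 3*14
     = 0.065934 * 665.425 - 42
     = 1.874176.
Step 4: Ties present; correction factor C = 1 - 18/(13^3 - 13) = 0.991758. Corrected H = 1.874176 / 0.991758 = 1.889751.
Step 5: Under H0, H ~ chi^2(2); p-value = 0.388728.
Step 6: alpha = 0.1. fail to reject H0.

H = 1.8898, df = 2, p = 0.388728, fail to reject H0.


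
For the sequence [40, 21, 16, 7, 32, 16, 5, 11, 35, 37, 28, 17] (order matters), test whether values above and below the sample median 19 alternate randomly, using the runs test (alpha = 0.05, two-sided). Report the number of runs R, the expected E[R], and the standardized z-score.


Step 1: Compute median = 19; label A = above, B = below.
Labels in order: AABBABBBAAAB  (n_A = 6, n_B = 6)
Step 2: Count runs R = 6.
Step 3: Under H0 (random ordering), E[R] = 2*n_A*n_B/(n_A+n_B) + 1 = 2*6*6/12 + 1 = 7.0000.
        Var[R] = 2*n_A*n_B*(2*n_A*n_B - n_A - n_B) / ((n_A+n_B)^2 * (n_A+n_B-1)) = 4320/1584 = 2.7273.
        SD[R] = 1.6514.
Step 4: Continuity-corrected z = (R + 0.5 - E[R]) / SD[R] = (6 + 0.5 - 7.0000) / 1.6514 = -0.3028.
Step 5: Two-sided p-value via normal approximation = 2*(1 - Phi(|z|)) = 0.762069.
Step 6: alpha = 0.05. fail to reject H0.

R = 6, z = -0.3028, p = 0.762069, fail to reject H0.


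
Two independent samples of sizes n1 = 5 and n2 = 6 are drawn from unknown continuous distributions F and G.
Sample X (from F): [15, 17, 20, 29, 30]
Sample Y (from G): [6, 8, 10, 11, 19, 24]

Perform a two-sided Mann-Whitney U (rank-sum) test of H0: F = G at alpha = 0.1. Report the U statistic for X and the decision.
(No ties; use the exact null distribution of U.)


Step 1: Combine and sort all 11 observations; assign midranks.
sorted (value, group): (6,Y), (8,Y), (10,Y), (11,Y), (15,X), (17,X), (19,Y), (20,X), (24,Y), (29,X), (30,X)
ranks: 6->1, 8->2, 10->3, 11->4, 15->5, 17->6, 19->7, 20->8, 24->9, 29->10, 30->11
Step 2: Rank sum for X: R1 = 5 + 6 + 8 + 10 + 11 = 40.
Step 3: U_X = R1 - n1(n1+1)/2 = 40 - 5*6/2 = 40 - 15 = 25.
       U_Y = n1*n2 - U_X = 30 - 25 = 5.
Step 4: No ties, so the exact null distribution of U (based on enumerating the C(11,5) = 462 equally likely rank assignments) gives the two-sided p-value.
Step 5: p-value = 0.082251; compare to alpha = 0.1. reject H0.

U_X = 25, p = 0.082251, reject H0 at alpha = 0.1.


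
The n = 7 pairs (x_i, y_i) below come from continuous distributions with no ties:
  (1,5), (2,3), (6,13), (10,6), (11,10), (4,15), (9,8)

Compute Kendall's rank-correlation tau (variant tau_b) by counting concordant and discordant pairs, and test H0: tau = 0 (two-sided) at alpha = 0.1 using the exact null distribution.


Step 1: Enumerate the 21 unordered pairs (i,j) with i<j and classify each by sign(x_j-x_i) * sign(y_j-y_i).
  (1,2):dx=+1,dy=-2->D; (1,3):dx=+5,dy=+8->C; (1,4):dx=+9,dy=+1->C; (1,5):dx=+10,dy=+5->C
  (1,6):dx=+3,dy=+10->C; (1,7):dx=+8,dy=+3->C; (2,3):dx=+4,dy=+10->C; (2,4):dx=+8,dy=+3->C
  (2,5):dx=+9,dy=+7->C; (2,6):dx=+2,dy=+12->C; (2,7):dx=+7,dy=+5->C; (3,4):dx=+4,dy=-7->D
  (3,5):dx=+5,dy=-3->D; (3,6):dx=-2,dy=+2->D; (3,7):dx=+3,dy=-5->D; (4,5):dx=+1,dy=+4->C
  (4,6):dx=-6,dy=+9->D; (4,7):dx=-1,dy=+2->D; (5,6):dx=-7,dy=+5->D; (5,7):dx=-2,dy=-2->C
  (6,7):dx=+5,dy=-7->D
Step 2: C = 12, D = 9, total pairs = 21.
Step 3: tau = (C - D)/(n(n-1)/2) = (12 - 9)/21 = 0.142857.
Step 4: Exact two-sided p-value (enumerate n! = 5040 permutations of y under H0): p = 0.772619.
Step 5: alpha = 0.1. fail to reject H0.

tau_b = 0.1429 (C=12, D=9), p = 0.772619, fail to reject H0.


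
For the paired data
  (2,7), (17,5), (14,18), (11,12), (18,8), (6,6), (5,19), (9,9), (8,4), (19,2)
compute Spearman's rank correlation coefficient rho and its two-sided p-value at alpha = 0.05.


Step 1: Rank x and y separately (midranks; no ties here).
rank(x): 2->1, 17->8, 14->7, 11->6, 18->9, 6->3, 5->2, 9->5, 8->4, 19->10
rank(y): 7->5, 5->3, 18->9, 12->8, 8->6, 6->4, 19->10, 9->7, 4->2, 2->1
Step 2: d_i = R_x(i) - R_y(i); compute d_i^2.
  (1-5)^2=16, (8-3)^2=25, (7-9)^2=4, (6-8)^2=4, (9-6)^2=9, (3-4)^2=1, (2-10)^2=64, (5-7)^2=4, (4-2)^2=4, (10-1)^2=81
sum(d^2) = 212.
Step 3: rho = 1 - 6*212 / (10*(10^2 - 1)) = 1 - 1272/990 = -0.284848.
Step 4: Under H0, t = rho * sqrt((n-2)/(1-rho^2)) = -0.8405 ~ t(8).
Step 5: Two-sided p-value from the t-distribution with 8 df = 0.425038.
Step 6: alpha = 0.05. fail to reject H0.

rho = -0.2848, p = 0.425038, fail to reject H0 at alpha = 0.05.


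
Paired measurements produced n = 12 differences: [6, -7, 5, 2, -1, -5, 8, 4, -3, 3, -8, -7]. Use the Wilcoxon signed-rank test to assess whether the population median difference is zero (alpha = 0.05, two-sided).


Step 1: Drop any zero differences (none here) and take |d_i|.
|d| = [6, 7, 5, 2, 1, 5, 8, 4, 3, 3, 8, 7]
Step 2: Midrank |d_i| (ties get averaged ranks).
ranks: |6|->8, |7|->9.5, |5|->6.5, |2|->2, |1|->1, |5|->6.5, |8|->11.5, |4|->5, |3|->3.5, |3|->3.5, |8|->11.5, |7|->9.5
Step 3: Attach original signs; sum ranks with positive sign and with negative sign.
W+ = 8 + 6.5 + 2 + 11.5 + 5 + 3.5 = 36.5
W- = 9.5 + 1 + 6.5 + 3.5 + 11.5 + 9.5 = 41.5
(Check: W+ + W- = 78 should equal n(n+1)/2 = 78.)
Step 4: Test statistic W = min(W+, W-) = 36.5.
Step 5: Ties in |d|, so use the tie-corrected normal approximation.
        E[W] = n(n+1)/4 = 12*13/4 = 39.
        Tie groups: |d|=3 (t=2), |d|=5 (t=2), |d|=7 (t=2), |d|=8 (t=2); sum(t^3 - t) = 24.
        Var[W] = n(n+1)(2n+1)/24 - sum(t^3-t)/48 = 3900/24 - 24/48 = 162.
        z = (W - E[W]) / sqrt(Var[W]) = (36.5 - 39) / 12.7279 = -0.1964.
        Two-sided p = 2*Phi(z) = 0.844283.
Step 6: alpha = 0.05. fail to reject H0.

W+ = 36.5, W- = 41.5, W = min = 36.5, p = 0.844283, fail to reject H0.


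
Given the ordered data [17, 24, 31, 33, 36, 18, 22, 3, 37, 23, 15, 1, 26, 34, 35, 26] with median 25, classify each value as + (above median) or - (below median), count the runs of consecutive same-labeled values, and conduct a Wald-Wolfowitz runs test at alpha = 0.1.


Step 1: Compute median = 25; label A = above, B = below.
Labels in order: BBAAABBBABBBAAAA  (n_A = 8, n_B = 8)
Step 2: Count runs R = 6.
Step 3: Under H0 (random ordering), E[R] = 2*n_A*n_B/(n_A+n_B) + 1 = 2*8*8/16 + 1 = 9.0000.
        Var[R] = 2*n_A*n_B*(2*n_A*n_B - n_A - n_B) / ((n_A+n_B)^2 * (n_A+n_B-1)) = 14336/3840 = 3.7333.
        SD[R] = 1.9322.
Step 4: Continuity-corrected z = (R + 0.5 - E[R]) / SD[R] = (6 + 0.5 - 9.0000) / 1.9322 = -1.2939.
Step 5: Two-sided p-value via normal approximation = 2*(1 - Phi(|z|)) = 0.195709.
Step 6: alpha = 0.1. fail to reject H0.

R = 6, z = -1.2939, p = 0.195709, fail to reject H0.


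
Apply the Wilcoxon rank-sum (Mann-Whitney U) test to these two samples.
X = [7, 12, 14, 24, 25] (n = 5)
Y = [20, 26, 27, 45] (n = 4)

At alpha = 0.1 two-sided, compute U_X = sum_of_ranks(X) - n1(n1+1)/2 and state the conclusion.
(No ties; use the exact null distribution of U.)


Step 1: Combine and sort all 9 observations; assign midranks.
sorted (value, group): (7,X), (12,X), (14,X), (20,Y), (24,X), (25,X), (26,Y), (27,Y), (45,Y)
ranks: 7->1, 12->2, 14->3, 20->4, 24->5, 25->6, 26->7, 27->8, 45->9
Step 2: Rank sum for X: R1 = 1 + 2 + 3 + 5 + 6 = 17.
Step 3: U_X = R1 - n1(n1+1)/2 = 17 - 5*6/2 = 17 - 15 = 2.
       U_Y = n1*n2 - U_X = 20 - 2 = 18.
Step 4: No ties, so the exact null distribution of U (based on enumerating the C(9,5) = 126 equally likely rank assignments) gives the two-sided p-value.
Step 5: p-value = 0.063492; compare to alpha = 0.1. reject H0.

U_X = 2, p = 0.063492, reject H0 at alpha = 0.1.


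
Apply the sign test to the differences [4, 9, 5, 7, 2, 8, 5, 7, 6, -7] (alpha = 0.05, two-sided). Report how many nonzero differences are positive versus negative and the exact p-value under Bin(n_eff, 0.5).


Step 1: Discard zero differences. Original n = 10; n_eff = number of nonzero differences = 10.
Nonzero differences (with sign): +4, +9, +5, +7, +2, +8, +5, +7, +6, -7
Step 2: Count signs: positive = 9, negative = 1.
Step 3: Under H0: P(positive) = 0.5, so the number of positives S ~ Bin(10, 0.5).
Step 4: Two-sided exact p-value = sum of Bin(10,0.5) probabilities at or below the observed probability = 0.021484.
Step 5: alpha = 0.05. reject H0.

n_eff = 10, pos = 9, neg = 1, p = 0.021484, reject H0.


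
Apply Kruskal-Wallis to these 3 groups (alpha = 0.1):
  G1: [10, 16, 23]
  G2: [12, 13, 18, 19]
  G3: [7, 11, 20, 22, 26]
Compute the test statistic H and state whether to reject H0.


Step 1: Combine all N = 12 observations and assign midranks.
sorted (value, group, rank): (7,G3,1), (10,G1,2), (11,G3,3), (12,G2,4), (13,G2,5), (16,G1,6), (18,G2,7), (19,G2,8), (20,G3,9), (22,G3,10), (23,G1,11), (26,G3,12)
Step 2: Sum ranks within each group.
R_1 = 19 (n_1 = 3)
R_2 = 24 (n_2 = 4)
R_3 = 35 (n_3 = 5)
Step 3: H = 12/(N(N+1)) * sum(R_i^2/n_i) - 3(N+1)
     = 12/(12*13) * (19^2/3 + 24^2/4 + 35^2/5) - 3*13
     = 0.076923 * 509.333 - 39
     = 0.179487.
Step 4: No ties, so H is used without correction.
Step 5: Under H0, H ~ chi^2(2); p-value = 0.914166.
Step 6: alpha = 0.1. fail to reject H0.

H = 0.1795, df = 2, p = 0.914166, fail to reject H0.


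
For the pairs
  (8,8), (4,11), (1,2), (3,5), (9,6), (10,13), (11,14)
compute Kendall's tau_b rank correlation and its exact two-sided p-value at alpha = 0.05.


Step 1: Enumerate the 21 unordered pairs (i,j) with i<j and classify each by sign(x_j-x_i) * sign(y_j-y_i).
  (1,2):dx=-4,dy=+3->D; (1,3):dx=-7,dy=-6->C; (1,4):dx=-5,dy=-3->C; (1,5):dx=+1,dy=-2->D
  (1,6):dx=+2,dy=+5->C; (1,7):dx=+3,dy=+6->C; (2,3):dx=-3,dy=-9->C; (2,4):dx=-1,dy=-6->C
  (2,5):dx=+5,dy=-5->D; (2,6):dx=+6,dy=+2->C; (2,7):dx=+7,dy=+3->C; (3,4):dx=+2,dy=+3->C
  (3,5):dx=+8,dy=+4->C; (3,6):dx=+9,dy=+11->C; (3,7):dx=+10,dy=+12->C; (4,5):dx=+6,dy=+1->C
  (4,6):dx=+7,dy=+8->C; (4,7):dx=+8,dy=+9->C; (5,6):dx=+1,dy=+7->C; (5,7):dx=+2,dy=+8->C
  (6,7):dx=+1,dy=+1->C
Step 2: C = 18, D = 3, total pairs = 21.
Step 3: tau = (C - D)/(n(n-1)/2) = (18 - 3)/21 = 0.714286.
Step 4: Exact two-sided p-value (enumerate n! = 5040 permutations of y under H0): p = 0.030159.
Step 5: alpha = 0.05. reject H0.

tau_b = 0.7143 (C=18, D=3), p = 0.030159, reject H0.


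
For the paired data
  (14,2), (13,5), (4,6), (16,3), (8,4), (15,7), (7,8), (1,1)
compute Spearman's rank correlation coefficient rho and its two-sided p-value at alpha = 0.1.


Step 1: Rank x and y separately (midranks; no ties here).
rank(x): 14->6, 13->5, 4->2, 16->8, 8->4, 15->7, 7->3, 1->1
rank(y): 2->2, 5->5, 6->6, 3->3, 4->4, 7->7, 8->8, 1->1
Step 2: d_i = R_x(i) - R_y(i); compute d_i^2.
  (6-2)^2=16, (5-5)^2=0, (2-6)^2=16, (8-3)^2=25, (4-4)^2=0, (7-7)^2=0, (3-8)^2=25, (1-1)^2=0
sum(d^2) = 82.
Step 3: rho = 1 - 6*82 / (8*(8^2 - 1)) = 1 - 492/504 = 0.023810.
Step 4: Under H0, t = rho * sqrt((n-2)/(1-rho^2)) = 0.0583 ~ t(6).
Step 5: Two-sided p-value from the t-distribution with 6 df = 0.955374.
Step 6: alpha = 0.1. fail to reject H0.

rho = 0.0238, p = 0.955374, fail to reject H0 at alpha = 0.1.


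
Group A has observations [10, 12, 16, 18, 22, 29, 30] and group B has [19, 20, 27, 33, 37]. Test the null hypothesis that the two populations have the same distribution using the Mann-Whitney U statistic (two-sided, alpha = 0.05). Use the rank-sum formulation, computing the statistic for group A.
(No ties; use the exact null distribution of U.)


Step 1: Combine and sort all 12 observations; assign midranks.
sorted (value, group): (10,X), (12,X), (16,X), (18,X), (19,Y), (20,Y), (22,X), (27,Y), (29,X), (30,X), (33,Y), (37,Y)
ranks: 10->1, 12->2, 16->3, 18->4, 19->5, 20->6, 22->7, 27->8, 29->9, 30->10, 33->11, 37->12
Step 2: Rank sum for X: R1 = 1 + 2 + 3 + 4 + 7 + 9 + 10 = 36.
Step 3: U_X = R1 - n1(n1+1)/2 = 36 - 7*8/2 = 36 - 28 = 8.
       U_Y = n1*n2 - U_X = 35 - 8 = 27.
Step 4: No ties, so the exact null distribution of U (based on enumerating the C(12,7) = 792 equally likely rank assignments) gives the two-sided p-value.
Step 5: p-value = 0.148990; compare to alpha = 0.05. fail to reject H0.

U_X = 8, p = 0.148990, fail to reject H0 at alpha = 0.05.


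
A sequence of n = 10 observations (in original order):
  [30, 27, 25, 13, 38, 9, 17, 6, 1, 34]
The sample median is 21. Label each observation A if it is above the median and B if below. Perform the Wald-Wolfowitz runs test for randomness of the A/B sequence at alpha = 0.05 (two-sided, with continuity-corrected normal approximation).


Step 1: Compute median = 21; label A = above, B = below.
Labels in order: AAABABBBBA  (n_A = 5, n_B = 5)
Step 2: Count runs R = 5.
Step 3: Under H0 (random ordering), E[R] = 2*n_A*n_B/(n_A+n_B) + 1 = 2*5*5/10 + 1 = 6.0000.
        Var[R] = 2*n_A*n_B*(2*n_A*n_B - n_A - n_B) / ((n_A+n_B)^2 * (n_A+n_B-1)) = 2000/900 = 2.2222.
        SD[R] = 1.4907.
Step 4: Continuity-corrected z = (R + 0.5 - E[R]) / SD[R] = (5 + 0.5 - 6.0000) / 1.4907 = -0.3354.
Step 5: Two-sided p-value via normal approximation = 2*(1 - Phi(|z|)) = 0.737316.
Step 6: alpha = 0.05. fail to reject H0.

R = 5, z = -0.3354, p = 0.737316, fail to reject H0.


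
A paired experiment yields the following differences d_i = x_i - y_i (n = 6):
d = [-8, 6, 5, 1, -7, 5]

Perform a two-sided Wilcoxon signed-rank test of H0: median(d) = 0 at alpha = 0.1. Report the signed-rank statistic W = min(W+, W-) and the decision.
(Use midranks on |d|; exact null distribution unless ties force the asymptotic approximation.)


Step 1: Drop any zero differences (none here) and take |d_i|.
|d| = [8, 6, 5, 1, 7, 5]
Step 2: Midrank |d_i| (ties get averaged ranks).
ranks: |8|->6, |6|->4, |5|->2.5, |1|->1, |7|->5, |5|->2.5
Step 3: Attach original signs; sum ranks with positive sign and with negative sign.
W+ = 4 + 2.5 + 1 + 2.5 = 10
W- = 6 + 5 = 11
(Check: W+ + W- = 21 should equal n(n+1)/2 = 21.)
Step 4: Test statistic W = min(W+, W-) = 10.
Step 5: Ties in |d|, so use the tie-corrected normal approximation.
        E[W] = n(n+1)/4 = 6*7/4 = 10.5.
        Tie groups: |d|=5 (t=2); sum(t^3 - t) = 6.
        Var[W] = n(n+1)(2n+1)/24 - sum(t^3-t)/48 = 546/24 - 6/48 = 22.625.
        z = (W - E[W]) / sqrt(Var[W]) = (10 - 10.5) / 4.7566 = -0.1051.
        Two-sided p = 2*Phi(z) = 0.916282.
Step 6: alpha = 0.1. fail to reject H0.

W+ = 10, W- = 11, W = min = 10, p = 0.916282, fail to reject H0.


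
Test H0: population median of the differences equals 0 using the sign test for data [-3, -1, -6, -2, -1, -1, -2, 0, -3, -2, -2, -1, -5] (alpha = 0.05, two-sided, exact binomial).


Step 1: Discard zero differences. Original n = 13; n_eff = number of nonzero differences = 12.
Nonzero differences (with sign): -3, -1, -6, -2, -1, -1, -2, -3, -2, -2, -1, -5
Step 2: Count signs: positive = 0, negative = 12.
Step 3: Under H0: P(positive) = 0.5, so the number of positives S ~ Bin(12, 0.5).
Step 4: Two-sided exact p-value = sum of Bin(12,0.5) probabilities at or below the observed probability = 0.000488.
Step 5: alpha = 0.05. reject H0.

n_eff = 12, pos = 0, neg = 12, p = 0.000488, reject H0.


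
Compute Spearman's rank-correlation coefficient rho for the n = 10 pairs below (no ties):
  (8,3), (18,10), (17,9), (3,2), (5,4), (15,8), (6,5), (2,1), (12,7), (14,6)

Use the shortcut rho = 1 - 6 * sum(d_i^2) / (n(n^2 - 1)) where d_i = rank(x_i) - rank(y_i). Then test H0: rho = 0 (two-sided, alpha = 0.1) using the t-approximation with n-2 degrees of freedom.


Step 1: Rank x and y separately (midranks; no ties here).
rank(x): 8->5, 18->10, 17->9, 3->2, 5->3, 15->8, 6->4, 2->1, 12->6, 14->7
rank(y): 3->3, 10->10, 9->9, 2->2, 4->4, 8->8, 5->5, 1->1, 7->7, 6->6
Step 2: d_i = R_x(i) - R_y(i); compute d_i^2.
  (5-3)^2=4, (10-10)^2=0, (9-9)^2=0, (2-2)^2=0, (3-4)^2=1, (8-8)^2=0, (4-5)^2=1, (1-1)^2=0, (6-7)^2=1, (7-6)^2=1
sum(d^2) = 8.
Step 3: rho = 1 - 6*8 / (10*(10^2 - 1)) = 1 - 48/990 = 0.951515.
Step 4: Under H0, t = rho * sqrt((n-2)/(1-rho^2)) = 8.7493 ~ t(8).
Step 5: Two-sided p-value from the t-distribution with 8 df = 0.000023.
Step 6: alpha = 0.1. reject H0.

rho = 0.9515, p = 0.000023, reject H0 at alpha = 0.1.


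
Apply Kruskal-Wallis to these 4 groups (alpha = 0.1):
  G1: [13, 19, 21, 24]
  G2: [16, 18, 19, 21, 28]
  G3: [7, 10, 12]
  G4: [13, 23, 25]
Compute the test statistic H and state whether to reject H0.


Step 1: Combine all N = 15 observations and assign midranks.
sorted (value, group, rank): (7,G3,1), (10,G3,2), (12,G3,3), (13,G1,4.5), (13,G4,4.5), (16,G2,6), (18,G2,7), (19,G1,8.5), (19,G2,8.5), (21,G1,10.5), (21,G2,10.5), (23,G4,12), (24,G1,13), (25,G4,14), (28,G2,15)
Step 2: Sum ranks within each group.
R_1 = 36.5 (n_1 = 4)
R_2 = 47 (n_2 = 5)
R_3 = 6 (n_3 = 3)
R_4 = 30.5 (n_4 = 3)
Step 3: H = 12/(N(N+1)) * sum(R_i^2/n_i) - 3(N+1)
     = 12/(15*16) * (36.5^2/4 + 47^2/5 + 6^2/3 + 30.5^2/3) - 3*16
     = 0.050000 * 1096.95 - 48
     = 6.847292.
Step 4: Ties present; correction factor C = 1 - 18/(15^3 - 15) = 0.994643. Corrected H = 6.847292 / 0.994643 = 6.884171.
Step 5: Under H0, H ~ chi^2(3); p-value = 0.075683.
Step 6: alpha = 0.1. reject H0.

H = 6.8842, df = 3, p = 0.075683, reject H0.


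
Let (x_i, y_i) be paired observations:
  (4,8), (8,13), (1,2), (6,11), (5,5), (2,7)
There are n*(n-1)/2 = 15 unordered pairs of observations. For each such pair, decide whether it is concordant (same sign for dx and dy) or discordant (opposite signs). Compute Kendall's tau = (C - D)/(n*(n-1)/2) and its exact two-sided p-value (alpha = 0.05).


Step 1: Enumerate the 15 unordered pairs (i,j) with i<j and classify each by sign(x_j-x_i) * sign(y_j-y_i).
  (1,2):dx=+4,dy=+5->C; (1,3):dx=-3,dy=-6->C; (1,4):dx=+2,dy=+3->C; (1,5):dx=+1,dy=-3->D
  (1,6):dx=-2,dy=-1->C; (2,3):dx=-7,dy=-11->C; (2,4):dx=-2,dy=-2->C; (2,5):dx=-3,dy=-8->C
  (2,6):dx=-6,dy=-6->C; (3,4):dx=+5,dy=+9->C; (3,5):dx=+4,dy=+3->C; (3,6):dx=+1,dy=+5->C
  (4,5):dx=-1,dy=-6->C; (4,6):dx=-4,dy=-4->C; (5,6):dx=-3,dy=+2->D
Step 2: C = 13, D = 2, total pairs = 15.
Step 3: tau = (C - D)/(n(n-1)/2) = (13 - 2)/15 = 0.733333.
Step 4: Exact two-sided p-value (enumerate n! = 720 permutations of y under H0): p = 0.055556.
Step 5: alpha = 0.05. fail to reject H0.

tau_b = 0.7333 (C=13, D=2), p = 0.055556, fail to reject H0.


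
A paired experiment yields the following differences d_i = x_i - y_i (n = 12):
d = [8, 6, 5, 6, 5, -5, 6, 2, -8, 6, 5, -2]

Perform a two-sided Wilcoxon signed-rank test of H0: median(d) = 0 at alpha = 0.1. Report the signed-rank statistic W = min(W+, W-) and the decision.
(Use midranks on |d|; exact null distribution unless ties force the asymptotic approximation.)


Step 1: Drop any zero differences (none here) and take |d_i|.
|d| = [8, 6, 5, 6, 5, 5, 6, 2, 8, 6, 5, 2]
Step 2: Midrank |d_i| (ties get averaged ranks).
ranks: |8|->11.5, |6|->8.5, |5|->4.5, |6|->8.5, |5|->4.5, |5|->4.5, |6|->8.5, |2|->1.5, |8|->11.5, |6|->8.5, |5|->4.5, |2|->1.5
Step 3: Attach original signs; sum ranks with positive sign and with negative sign.
W+ = 11.5 + 8.5 + 4.5 + 8.5 + 4.5 + 8.5 + 1.5 + 8.5 + 4.5 = 60.5
W- = 4.5 + 11.5 + 1.5 = 17.5
(Check: W+ + W- = 78 should equal n(n+1)/2 = 78.)
Step 4: Test statistic W = min(W+, W-) = 17.5.
Step 5: Ties in |d|, so use the tie-corrected normal approximation.
        E[W] = n(n+1)/4 = 12*13/4 = 39.
        Tie groups: |d|=2 (t=2), |d|=5 (t=4), |d|=6 (t=4), |d|=8 (t=2); sum(t^3 - t) = 132.
        Var[W] = n(n+1)(2n+1)/24 - sum(t^3-t)/48 = 3900/24 - 132/48 = 159.75.
        z = (W - E[W]) / sqrt(Var[W]) = (17.5 - 39) / 12.6392 = -1.7011.
        Two-sided p = 2*Phi(z) = 0.088933.
Step 6: alpha = 0.1. reject H0.

W+ = 60.5, W- = 17.5, W = min = 17.5, p = 0.088933, reject H0.


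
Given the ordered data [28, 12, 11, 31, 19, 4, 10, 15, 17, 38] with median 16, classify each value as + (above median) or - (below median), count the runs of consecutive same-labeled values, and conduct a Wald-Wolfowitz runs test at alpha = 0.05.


Step 1: Compute median = 16; label A = above, B = below.
Labels in order: ABBAABBBAA  (n_A = 5, n_B = 5)
Step 2: Count runs R = 5.
Step 3: Under H0 (random ordering), E[R] = 2*n_A*n_B/(n_A+n_B) + 1 = 2*5*5/10 + 1 = 6.0000.
        Var[R] = 2*n_A*n_B*(2*n_A*n_B - n_A - n_B) / ((n_A+n_B)^2 * (n_A+n_B-1)) = 2000/900 = 2.2222.
        SD[R] = 1.4907.
Step 4: Continuity-corrected z = (R + 0.5 - E[R]) / SD[R] = (5 + 0.5 - 6.0000) / 1.4907 = -0.3354.
Step 5: Two-sided p-value via normal approximation = 2*(1 - Phi(|z|)) = 0.737316.
Step 6: alpha = 0.05. fail to reject H0.

R = 5, z = -0.3354, p = 0.737316, fail to reject H0.


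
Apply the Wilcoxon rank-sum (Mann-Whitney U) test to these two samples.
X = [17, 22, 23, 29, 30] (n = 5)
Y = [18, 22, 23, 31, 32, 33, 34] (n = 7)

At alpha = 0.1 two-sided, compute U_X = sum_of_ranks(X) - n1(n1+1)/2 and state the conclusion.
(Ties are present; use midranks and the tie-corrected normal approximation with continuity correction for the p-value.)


Step 1: Combine and sort all 12 observations; assign midranks.
sorted (value, group): (17,X), (18,Y), (22,X), (22,Y), (23,X), (23,Y), (29,X), (30,X), (31,Y), (32,Y), (33,Y), (34,Y)
ranks: 17->1, 18->2, 22->3.5, 22->3.5, 23->5.5, 23->5.5, 29->7, 30->8, 31->9, 32->10, 33->11, 34->12
Step 2: Rank sum for X: R1 = 1 + 3.5 + 5.5 + 7 + 8 = 25.
Step 3: U_X = R1 - n1(n1+1)/2 = 25 - 5*6/2 = 25 - 15 = 10.
       U_Y = n1*n2 - U_X = 35 - 10 = 25.
Step 4: Ties are present, so use the tie-corrected normal approximation (with continuity correction) for the p-value.
Step 5: p-value = 0.253956; compare to alpha = 0.1. fail to reject H0.

U_X = 10, p = 0.253956, fail to reject H0 at alpha = 0.1.


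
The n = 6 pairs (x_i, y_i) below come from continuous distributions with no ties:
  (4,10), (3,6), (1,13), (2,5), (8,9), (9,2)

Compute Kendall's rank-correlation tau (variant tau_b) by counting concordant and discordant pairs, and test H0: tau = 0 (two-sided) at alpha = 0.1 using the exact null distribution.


Step 1: Enumerate the 15 unordered pairs (i,j) with i<j and classify each by sign(x_j-x_i) * sign(y_j-y_i).
  (1,2):dx=-1,dy=-4->C; (1,3):dx=-3,dy=+3->D; (1,4):dx=-2,dy=-5->C; (1,5):dx=+4,dy=-1->D
  (1,6):dx=+5,dy=-8->D; (2,3):dx=-2,dy=+7->D; (2,4):dx=-1,dy=-1->C; (2,5):dx=+5,dy=+3->C
  (2,6):dx=+6,dy=-4->D; (3,4):dx=+1,dy=-8->D; (3,5):dx=+7,dy=-4->D; (3,6):dx=+8,dy=-11->D
  (4,5):dx=+6,dy=+4->C; (4,6):dx=+7,dy=-3->D; (5,6):dx=+1,dy=-7->D
Step 2: C = 5, D = 10, total pairs = 15.
Step 3: tau = (C - D)/(n(n-1)/2) = (5 - 10)/15 = -0.333333.
Step 4: Exact two-sided p-value (enumerate n! = 720 permutations of y under H0): p = 0.469444.
Step 5: alpha = 0.1. fail to reject H0.

tau_b = -0.3333 (C=5, D=10), p = 0.469444, fail to reject H0.


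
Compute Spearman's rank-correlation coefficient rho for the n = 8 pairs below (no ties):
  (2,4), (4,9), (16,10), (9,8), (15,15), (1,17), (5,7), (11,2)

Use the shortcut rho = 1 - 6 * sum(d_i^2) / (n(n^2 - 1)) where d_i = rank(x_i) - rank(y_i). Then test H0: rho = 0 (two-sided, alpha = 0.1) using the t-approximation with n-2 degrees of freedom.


Step 1: Rank x and y separately (midranks; no ties here).
rank(x): 2->2, 4->3, 16->8, 9->5, 15->7, 1->1, 5->4, 11->6
rank(y): 4->2, 9->5, 10->6, 8->4, 15->7, 17->8, 7->3, 2->1
Step 2: d_i = R_x(i) - R_y(i); compute d_i^2.
  (2-2)^2=0, (3-5)^2=4, (8-6)^2=4, (5-4)^2=1, (7-7)^2=0, (1-8)^2=49, (4-3)^2=1, (6-1)^2=25
sum(d^2) = 84.
Step 3: rho = 1 - 6*84 / (8*(8^2 - 1)) = 1 - 504/504 = 0.000000.
Step 4: Under H0, t = rho * sqrt((n-2)/(1-rho^2)) = 0.0000 ~ t(6).
Step 5: Two-sided p-value from the t-distribution with 6 df = 1.000000.
Step 6: alpha = 0.1. fail to reject H0.

rho = 0.0000, p = 1.000000, fail to reject H0 at alpha = 0.1.


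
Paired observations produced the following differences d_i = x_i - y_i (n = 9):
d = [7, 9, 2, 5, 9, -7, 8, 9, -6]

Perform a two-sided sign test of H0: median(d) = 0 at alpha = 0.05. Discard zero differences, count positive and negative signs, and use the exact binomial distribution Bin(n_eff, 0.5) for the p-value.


Step 1: Discard zero differences. Original n = 9; n_eff = number of nonzero differences = 9.
Nonzero differences (with sign): +7, +9, +2, +5, +9, -7, +8, +9, -6
Step 2: Count signs: positive = 7, negative = 2.
Step 3: Under H0: P(positive) = 0.5, so the number of positives S ~ Bin(9, 0.5).
Step 4: Two-sided exact p-value = sum of Bin(9,0.5) probabilities at or below the observed probability = 0.179688.
Step 5: alpha = 0.05. fail to reject H0.

n_eff = 9, pos = 7, neg = 2, p = 0.179688, fail to reject H0.


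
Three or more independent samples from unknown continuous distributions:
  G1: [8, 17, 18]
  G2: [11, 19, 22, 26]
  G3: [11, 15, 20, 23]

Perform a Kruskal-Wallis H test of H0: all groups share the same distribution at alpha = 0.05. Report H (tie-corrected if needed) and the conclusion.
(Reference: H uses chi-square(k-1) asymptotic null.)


Step 1: Combine all N = 11 observations and assign midranks.
sorted (value, group, rank): (8,G1,1), (11,G2,2.5), (11,G3,2.5), (15,G3,4), (17,G1,5), (18,G1,6), (19,G2,7), (20,G3,8), (22,G2,9), (23,G3,10), (26,G2,11)
Step 2: Sum ranks within each group.
R_1 = 12 (n_1 = 3)
R_2 = 29.5 (n_2 = 4)
R_3 = 24.5 (n_3 = 4)
Step 3: H = 12/(N(N+1)) * sum(R_i^2/n_i) - 3(N+1)
     = 12/(11*12) * (12^2/3 + 29.5^2/4 + 24.5^2/4) - 3*12
     = 0.090909 * 415.625 - 36
     = 1.784091.
Step 4: Ties present; correction factor C = 1 - 6/(11^3 - 11) = 0.995455. Corrected H = 1.784091 / 0.995455 = 1.792237.
Step 5: Under H0, H ~ chi^2(2); p-value = 0.408151.
Step 6: alpha = 0.05. fail to reject H0.

H = 1.7922, df = 2, p = 0.408151, fail to reject H0.


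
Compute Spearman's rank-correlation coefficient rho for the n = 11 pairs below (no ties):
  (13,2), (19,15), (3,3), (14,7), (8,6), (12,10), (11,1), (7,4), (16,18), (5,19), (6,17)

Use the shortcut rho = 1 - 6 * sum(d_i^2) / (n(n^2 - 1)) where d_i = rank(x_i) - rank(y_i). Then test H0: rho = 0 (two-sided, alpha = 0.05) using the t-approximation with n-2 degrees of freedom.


Step 1: Rank x and y separately (midranks; no ties here).
rank(x): 13->8, 19->11, 3->1, 14->9, 8->5, 12->7, 11->6, 7->4, 16->10, 5->2, 6->3
rank(y): 2->2, 15->8, 3->3, 7->6, 6->5, 10->7, 1->1, 4->4, 18->10, 19->11, 17->9
Step 2: d_i = R_x(i) - R_y(i); compute d_i^2.
  (8-2)^2=36, (11-8)^2=9, (1-3)^2=4, (9-6)^2=9, (5-5)^2=0, (7-7)^2=0, (6-1)^2=25, (4-4)^2=0, (10-10)^2=0, (2-11)^2=81, (3-9)^2=36
sum(d^2) = 200.
Step 3: rho = 1 - 6*200 / (11*(11^2 - 1)) = 1 - 1200/1320 = 0.090909.
Step 4: Under H0, t = rho * sqrt((n-2)/(1-rho^2)) = 0.2739 ~ t(9).
Step 5: Two-sided p-value from the t-distribution with 9 df = 0.790373.
Step 6: alpha = 0.05. fail to reject H0.

rho = 0.0909, p = 0.790373, fail to reject H0 at alpha = 0.05.


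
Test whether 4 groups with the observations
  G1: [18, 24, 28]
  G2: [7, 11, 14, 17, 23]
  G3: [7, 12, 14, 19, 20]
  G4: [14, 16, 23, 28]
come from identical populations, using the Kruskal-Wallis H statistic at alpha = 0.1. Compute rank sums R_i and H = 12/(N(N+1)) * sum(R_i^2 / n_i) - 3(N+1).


Step 1: Combine all N = 17 observations and assign midranks.
sorted (value, group, rank): (7,G2,1.5), (7,G3,1.5), (11,G2,3), (12,G3,4), (14,G2,6), (14,G3,6), (14,G4,6), (16,G4,8), (17,G2,9), (18,G1,10), (19,G3,11), (20,G3,12), (23,G2,13.5), (23,G4,13.5), (24,G1,15), (28,G1,16.5), (28,G4,16.5)
Step 2: Sum ranks within each group.
R_1 = 41.5 (n_1 = 3)
R_2 = 33 (n_2 = 5)
R_3 = 34.5 (n_3 = 5)
R_4 = 44 (n_4 = 4)
Step 3: H = 12/(N(N+1)) * sum(R_i^2/n_i) - 3(N+1)
     = 12/(17*18) * (41.5^2/3 + 33^2/5 + 34.5^2/5 + 44^2/4) - 3*18
     = 0.039216 * 1513.93 - 54
     = 5.369935.
Step 4: Ties present; correction factor C = 1 - 42/(17^3 - 17) = 0.991422. Corrected H = 5.369935 / 0.991422 = 5.416399.
Step 5: Under H0, H ~ chi^2(3); p-value = 0.143725.
Step 6: alpha = 0.1. fail to reject H0.

H = 5.4164, df = 3, p = 0.143725, fail to reject H0.


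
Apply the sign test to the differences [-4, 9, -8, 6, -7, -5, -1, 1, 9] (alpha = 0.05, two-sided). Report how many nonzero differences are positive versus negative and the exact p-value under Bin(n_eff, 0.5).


Step 1: Discard zero differences. Original n = 9; n_eff = number of nonzero differences = 9.
Nonzero differences (with sign): -4, +9, -8, +6, -7, -5, -1, +1, +9
Step 2: Count signs: positive = 4, negative = 5.
Step 3: Under H0: P(positive) = 0.5, so the number of positives S ~ Bin(9, 0.5).
Step 4: Two-sided exact p-value = sum of Bin(9,0.5) probabilities at or below the observed probability = 1.000000.
Step 5: alpha = 0.05. fail to reject H0.

n_eff = 9, pos = 4, neg = 5, p = 1.000000, fail to reject H0.


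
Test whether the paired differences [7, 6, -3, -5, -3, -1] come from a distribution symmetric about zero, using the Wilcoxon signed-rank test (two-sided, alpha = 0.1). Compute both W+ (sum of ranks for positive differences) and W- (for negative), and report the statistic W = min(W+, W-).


Step 1: Drop any zero differences (none here) and take |d_i|.
|d| = [7, 6, 3, 5, 3, 1]
Step 2: Midrank |d_i| (ties get averaged ranks).
ranks: |7|->6, |6|->5, |3|->2.5, |5|->4, |3|->2.5, |1|->1
Step 3: Attach original signs; sum ranks with positive sign and with negative sign.
W+ = 6 + 5 = 11
W- = 2.5 + 4 + 2.5 + 1 = 10
(Check: W+ + W- = 21 should equal n(n+1)/2 = 21.)
Step 4: Test statistic W = min(W+, W-) = 10.
Step 5: Ties in |d|, so use the tie-corrected normal approximation.
        E[W] = n(n+1)/4 = 6*7/4 = 10.5.
        Tie groups: |d|=3 (t=2); sum(t^3 - t) = 6.
        Var[W] = n(n+1)(2n+1)/24 - sum(t^3-t)/48 = 546/24 - 6/48 = 22.625.
        z = (W - E[W]) / sqrt(Var[W]) = (10 - 10.5) / 4.7566 = -0.1051.
        Two-sided p = 2*Phi(z) = 0.916282.
Step 6: alpha = 0.1. fail to reject H0.

W+ = 11, W- = 10, W = min = 10, p = 0.916282, fail to reject H0.


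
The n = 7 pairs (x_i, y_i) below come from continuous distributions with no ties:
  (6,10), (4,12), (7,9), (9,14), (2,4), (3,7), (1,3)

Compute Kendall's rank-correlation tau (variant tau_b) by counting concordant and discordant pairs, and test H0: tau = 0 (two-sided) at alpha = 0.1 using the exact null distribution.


Step 1: Enumerate the 21 unordered pairs (i,j) with i<j and classify each by sign(x_j-x_i) * sign(y_j-y_i).
  (1,2):dx=-2,dy=+2->D; (1,3):dx=+1,dy=-1->D; (1,4):dx=+3,dy=+4->C; (1,5):dx=-4,dy=-6->C
  (1,6):dx=-3,dy=-3->C; (1,7):dx=-5,dy=-7->C; (2,3):dx=+3,dy=-3->D; (2,4):dx=+5,dy=+2->C
  (2,5):dx=-2,dy=-8->C; (2,6):dx=-1,dy=-5->C; (2,7):dx=-3,dy=-9->C; (3,4):dx=+2,dy=+5->C
  (3,5):dx=-5,dy=-5->C; (3,6):dx=-4,dy=-2->C; (3,7):dx=-6,dy=-6->C; (4,5):dx=-7,dy=-10->C
  (4,6):dx=-6,dy=-7->C; (4,7):dx=-8,dy=-11->C; (5,6):dx=+1,dy=+3->C; (5,7):dx=-1,dy=-1->C
  (6,7):dx=-2,dy=-4->C
Step 2: C = 18, D = 3, total pairs = 21.
Step 3: tau = (C - D)/(n(n-1)/2) = (18 - 3)/21 = 0.714286.
Step 4: Exact two-sided p-value (enumerate n! = 5040 permutations of y under H0): p = 0.030159.
Step 5: alpha = 0.1. reject H0.

tau_b = 0.7143 (C=18, D=3), p = 0.030159, reject H0.


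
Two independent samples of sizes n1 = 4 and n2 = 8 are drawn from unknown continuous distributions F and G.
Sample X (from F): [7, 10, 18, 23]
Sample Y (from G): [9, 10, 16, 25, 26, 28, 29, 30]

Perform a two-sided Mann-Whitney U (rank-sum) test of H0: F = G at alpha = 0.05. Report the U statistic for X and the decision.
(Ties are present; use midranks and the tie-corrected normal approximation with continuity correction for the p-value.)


Step 1: Combine and sort all 12 observations; assign midranks.
sorted (value, group): (7,X), (9,Y), (10,X), (10,Y), (16,Y), (18,X), (23,X), (25,Y), (26,Y), (28,Y), (29,Y), (30,Y)
ranks: 7->1, 9->2, 10->3.5, 10->3.5, 16->5, 18->6, 23->7, 25->8, 26->9, 28->10, 29->11, 30->12
Step 2: Rank sum for X: R1 = 1 + 3.5 + 6 + 7 = 17.5.
Step 3: U_X = R1 - n1(n1+1)/2 = 17.5 - 4*5/2 = 17.5 - 10 = 7.5.
       U_Y = n1*n2 - U_X = 32 - 7.5 = 24.5.
Step 4: Ties are present, so use the tie-corrected normal approximation (with continuity correction) for the p-value.
Step 5: p-value = 0.173478; compare to alpha = 0.05. fail to reject H0.

U_X = 7.5, p = 0.173478, fail to reject H0 at alpha = 0.05.


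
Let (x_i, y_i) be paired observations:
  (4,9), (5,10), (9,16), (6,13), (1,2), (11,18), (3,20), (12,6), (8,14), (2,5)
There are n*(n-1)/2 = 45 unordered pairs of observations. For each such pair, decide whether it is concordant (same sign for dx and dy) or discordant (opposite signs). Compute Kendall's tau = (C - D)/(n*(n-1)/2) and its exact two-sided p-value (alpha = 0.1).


Step 1: Enumerate the 45 unordered pairs (i,j) with i<j and classify each by sign(x_j-x_i) * sign(y_j-y_i).
  (1,2):dx=+1,dy=+1->C; (1,3):dx=+5,dy=+7->C; (1,4):dx=+2,dy=+4->C; (1,5):dx=-3,dy=-7->C
  (1,6):dx=+7,dy=+9->C; (1,7):dx=-1,dy=+11->D; (1,8):dx=+8,dy=-3->D; (1,9):dx=+4,dy=+5->C
  (1,10):dx=-2,dy=-4->C; (2,3):dx=+4,dy=+6->C; (2,4):dx=+1,dy=+3->C; (2,5):dx=-4,dy=-8->C
  (2,6):dx=+6,dy=+8->C; (2,7):dx=-2,dy=+10->D; (2,8):dx=+7,dy=-4->D; (2,9):dx=+3,dy=+4->C
  (2,10):dx=-3,dy=-5->C; (3,4):dx=-3,dy=-3->C; (3,5):dx=-8,dy=-14->C; (3,6):dx=+2,dy=+2->C
  (3,7):dx=-6,dy=+4->D; (3,8):dx=+3,dy=-10->D; (3,9):dx=-1,dy=-2->C; (3,10):dx=-7,dy=-11->C
  (4,5):dx=-5,dy=-11->C; (4,6):dx=+5,dy=+5->C; (4,7):dx=-3,dy=+7->D; (4,8):dx=+6,dy=-7->D
  (4,9):dx=+2,dy=+1->C; (4,10):dx=-4,dy=-8->C; (5,6):dx=+10,dy=+16->C; (5,7):dx=+2,dy=+18->C
  (5,8):dx=+11,dy=+4->C; (5,9):dx=+7,dy=+12->C; (5,10):dx=+1,dy=+3->C; (6,7):dx=-8,dy=+2->D
  (6,8):dx=+1,dy=-12->D; (6,9):dx=-3,dy=-4->C; (6,10):dx=-9,dy=-13->C; (7,8):dx=+9,dy=-14->D
  (7,9):dx=+5,dy=-6->D; (7,10):dx=-1,dy=-15->C; (8,9):dx=-4,dy=+8->D; (8,10):dx=-10,dy=-1->C
  (9,10):dx=-6,dy=-9->C
Step 2: C = 32, D = 13, total pairs = 45.
Step 3: tau = (C - D)/(n(n-1)/2) = (32 - 13)/45 = 0.422222.
Step 4: Exact two-sided p-value (enumerate n! = 3628800 permutations of y under H0): p = 0.108313.
Step 5: alpha = 0.1. fail to reject H0.

tau_b = 0.4222 (C=32, D=13), p = 0.108313, fail to reject H0.


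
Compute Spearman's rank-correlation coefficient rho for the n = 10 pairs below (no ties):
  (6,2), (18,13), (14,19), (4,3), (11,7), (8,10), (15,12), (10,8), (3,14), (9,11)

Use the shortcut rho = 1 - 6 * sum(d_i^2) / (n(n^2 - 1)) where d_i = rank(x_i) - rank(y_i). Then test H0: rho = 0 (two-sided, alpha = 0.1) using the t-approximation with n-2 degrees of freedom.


Step 1: Rank x and y separately (midranks; no ties here).
rank(x): 6->3, 18->10, 14->8, 4->2, 11->7, 8->4, 15->9, 10->6, 3->1, 9->5
rank(y): 2->1, 13->8, 19->10, 3->2, 7->3, 10->5, 12->7, 8->4, 14->9, 11->6
Step 2: d_i = R_x(i) - R_y(i); compute d_i^2.
  (3-1)^2=4, (10-8)^2=4, (8-10)^2=4, (2-2)^2=0, (7-3)^2=16, (4-5)^2=1, (9-7)^2=4, (6-4)^2=4, (1-9)^2=64, (5-6)^2=1
sum(d^2) = 102.
Step 3: rho = 1 - 6*102 / (10*(10^2 - 1)) = 1 - 612/990 = 0.381818.
Step 4: Under H0, t = rho * sqrt((n-2)/(1-rho^2)) = 1.1685 ~ t(8).
Step 5: Two-sided p-value from the t-distribution with 8 df = 0.276255.
Step 6: alpha = 0.1. fail to reject H0.

rho = 0.3818, p = 0.276255, fail to reject H0 at alpha = 0.1.


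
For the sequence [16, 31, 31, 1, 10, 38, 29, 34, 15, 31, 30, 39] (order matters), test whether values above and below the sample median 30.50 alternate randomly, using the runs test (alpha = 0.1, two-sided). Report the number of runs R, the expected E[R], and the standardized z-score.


Step 1: Compute median = 30.50; label A = above, B = below.
Labels in order: BAABBABABABA  (n_A = 6, n_B = 6)
Step 2: Count runs R = 10.
Step 3: Under H0 (random ordering), E[R] = 2*n_A*n_B/(n_A+n_B) + 1 = 2*6*6/12 + 1 = 7.0000.
        Var[R] = 2*n_A*n_B*(2*n_A*n_B - n_A - n_B) / ((n_A+n_B)^2 * (n_A+n_B-1)) = 4320/1584 = 2.7273.
        SD[R] = 1.6514.
Step 4: Continuity-corrected z = (R - 0.5 - E[R]) / SD[R] = (10 - 0.5 - 7.0000) / 1.6514 = 1.5138.
Step 5: Two-sided p-value via normal approximation = 2*(1 - Phi(|z|)) = 0.130070.
Step 6: alpha = 0.1. fail to reject H0.

R = 10, z = 1.5138, p = 0.130070, fail to reject H0.
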